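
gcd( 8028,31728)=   12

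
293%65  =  33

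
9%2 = 1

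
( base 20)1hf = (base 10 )755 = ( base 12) 52b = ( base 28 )QR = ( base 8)1363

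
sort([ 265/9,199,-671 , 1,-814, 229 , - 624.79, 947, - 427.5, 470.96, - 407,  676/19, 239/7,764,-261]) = [ - 814, - 671, - 624.79, - 427.5, - 407, - 261, 1,265/9 , 239/7, 676/19, 199, 229, 470.96, 764,947]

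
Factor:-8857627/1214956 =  - 2^(-2 )* 17^( - 2 )*61^1 *1051^( - 1 )*145207^1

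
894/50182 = 447/25091 = 0.02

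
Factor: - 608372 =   -  2^2*152093^1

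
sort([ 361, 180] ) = [180, 361 ] 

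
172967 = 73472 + 99495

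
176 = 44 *4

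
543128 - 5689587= - 5146459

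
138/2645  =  6/115= 0.05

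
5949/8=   743 + 5/8= 743.62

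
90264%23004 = 21252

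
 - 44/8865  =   - 1 + 8821/8865 =- 0.00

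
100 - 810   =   - 710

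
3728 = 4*932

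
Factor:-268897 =  -  268897^1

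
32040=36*890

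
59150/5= 11830 = 11830.00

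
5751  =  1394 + 4357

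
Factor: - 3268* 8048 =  - 2^6 *19^1*43^1*503^1 = -  26300864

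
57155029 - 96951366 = - 39796337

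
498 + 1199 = 1697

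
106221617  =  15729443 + 90492174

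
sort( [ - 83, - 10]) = [  -  83,  -  10]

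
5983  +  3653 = 9636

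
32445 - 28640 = 3805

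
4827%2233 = 361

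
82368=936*88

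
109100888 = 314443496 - 205342608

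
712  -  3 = 709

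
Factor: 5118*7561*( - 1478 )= -2^2*3^1 * 739^1 *853^1 * 7561^1 = - 57194458644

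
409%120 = 49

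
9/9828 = 1/1092 = 0.00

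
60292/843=71 + 439/843 =71.52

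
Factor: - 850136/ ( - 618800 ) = 893/650 = 2^( - 1 )*5^( - 2)*13^(-1)*19^1*47^1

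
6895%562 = 151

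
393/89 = 393/89  =  4.42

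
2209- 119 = 2090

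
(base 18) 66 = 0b1110010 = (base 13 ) 8A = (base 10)114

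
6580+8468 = 15048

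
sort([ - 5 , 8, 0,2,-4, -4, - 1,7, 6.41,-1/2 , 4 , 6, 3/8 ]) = [ - 5, - 4,-4, - 1, - 1/2,  0, 3/8,2,4,  6,6.41, 7,  8] 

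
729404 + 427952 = 1157356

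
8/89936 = 1/11242 =0.00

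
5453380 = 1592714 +3860666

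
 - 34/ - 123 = 34/123 = 0.28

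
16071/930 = 5357/310 = 17.28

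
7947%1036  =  695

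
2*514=1028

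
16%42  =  16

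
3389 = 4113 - 724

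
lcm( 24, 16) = 48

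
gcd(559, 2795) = 559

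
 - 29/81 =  - 1 + 52/81 = - 0.36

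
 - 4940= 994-5934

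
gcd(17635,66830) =5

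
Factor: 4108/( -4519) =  - 2^2*13^1*79^1*4519^ (-1 )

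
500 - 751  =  -251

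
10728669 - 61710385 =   -  50981716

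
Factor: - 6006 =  - 2^1*3^1*7^1*11^1*13^1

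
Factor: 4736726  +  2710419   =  7447145=5^1*19^1*277^1*283^1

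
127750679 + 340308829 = 468059508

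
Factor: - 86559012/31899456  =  -2404417/886096 = - 2^(-4 ) * 55381^( - 1 )*2404417^1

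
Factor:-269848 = - 2^3*89^1*379^1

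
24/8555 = 24/8555 =0.00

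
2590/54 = 1295/27 = 47.96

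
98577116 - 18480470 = 80096646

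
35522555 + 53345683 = 88868238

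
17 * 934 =15878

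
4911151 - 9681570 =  - 4770419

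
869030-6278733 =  - 5409703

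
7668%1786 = 524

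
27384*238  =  6517392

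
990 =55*18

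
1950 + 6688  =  8638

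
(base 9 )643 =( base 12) 379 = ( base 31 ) gt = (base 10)525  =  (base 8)1015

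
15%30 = 15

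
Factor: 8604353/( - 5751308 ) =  - 2^( - 2 )*887^( - 1)*1621^( - 1 ) * 8604353^1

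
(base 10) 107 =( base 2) 1101011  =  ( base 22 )4j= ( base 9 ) 128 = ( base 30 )3H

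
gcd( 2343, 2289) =3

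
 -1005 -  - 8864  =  7859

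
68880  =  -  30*( - 2296 )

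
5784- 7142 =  - 1358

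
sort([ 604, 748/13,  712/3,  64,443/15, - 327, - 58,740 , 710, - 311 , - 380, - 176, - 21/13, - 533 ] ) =[ - 533, - 380,- 327,  -  311, - 176, - 58, - 21/13,443/15, 748/13, 64, 712/3,604,710,740 ]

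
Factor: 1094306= 2^1* 257^1*2129^1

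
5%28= 5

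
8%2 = 0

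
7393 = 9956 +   -  2563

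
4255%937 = 507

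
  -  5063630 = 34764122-39827752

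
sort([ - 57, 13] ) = [ - 57, 13]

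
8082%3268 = 1546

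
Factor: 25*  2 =2^1*5^2 = 50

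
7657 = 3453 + 4204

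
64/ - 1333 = -1 + 1269/1333 =- 0.05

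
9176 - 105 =9071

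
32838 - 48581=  - 15743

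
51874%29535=22339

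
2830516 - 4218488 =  - 1387972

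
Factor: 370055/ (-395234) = -485/518 = -2^( - 1 ) * 5^1*7^(- 1)*37^( - 1 ) * 97^1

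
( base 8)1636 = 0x39E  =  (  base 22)1k2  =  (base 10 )926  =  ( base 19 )2ae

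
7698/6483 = 2566/2161 = 1.19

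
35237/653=35237/653 = 53.96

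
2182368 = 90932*24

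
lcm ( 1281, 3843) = 3843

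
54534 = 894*61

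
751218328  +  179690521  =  930908849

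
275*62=17050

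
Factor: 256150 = 2^1 * 5^2*47^1 * 109^1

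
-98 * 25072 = -2457056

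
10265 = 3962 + 6303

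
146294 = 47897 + 98397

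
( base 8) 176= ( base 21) 60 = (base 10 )126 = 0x7e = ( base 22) 5g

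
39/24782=39/24782 = 0.00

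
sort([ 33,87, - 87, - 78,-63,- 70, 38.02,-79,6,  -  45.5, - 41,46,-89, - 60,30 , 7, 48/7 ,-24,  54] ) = [-89 , - 87, - 79,-78,-70, - 63,-60, -45.5, -41,  -  24, 6, 48/7,7,30,33,38.02,46,54,87]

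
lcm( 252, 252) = 252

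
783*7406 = 5798898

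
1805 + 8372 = 10177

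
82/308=41/154= 0.27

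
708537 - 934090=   - 225553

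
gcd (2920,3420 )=20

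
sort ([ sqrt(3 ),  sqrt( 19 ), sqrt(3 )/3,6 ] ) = [ sqrt( 3)/3,sqrt( 3 ),  sqrt( 19),6] 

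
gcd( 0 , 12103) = 12103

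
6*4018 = 24108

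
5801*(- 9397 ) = -54511997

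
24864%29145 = 24864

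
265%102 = 61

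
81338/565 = 81338/565 = 143.96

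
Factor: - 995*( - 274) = 2^1*5^1  *137^1 * 199^1=272630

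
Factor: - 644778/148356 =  - 2^( - 1)*13^( -1)*113^1 = - 113/26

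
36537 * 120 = 4384440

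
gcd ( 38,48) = 2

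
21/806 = 21/806 = 0.03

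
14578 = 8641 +5937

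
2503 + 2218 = 4721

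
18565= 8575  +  9990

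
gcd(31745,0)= 31745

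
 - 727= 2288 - 3015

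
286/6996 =13/318 = 0.04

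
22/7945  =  22/7945 =0.00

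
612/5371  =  612/5371 =0.11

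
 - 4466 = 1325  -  5791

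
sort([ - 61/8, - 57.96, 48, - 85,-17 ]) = [ - 85, - 57.96, - 17, - 61/8, 48 ]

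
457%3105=457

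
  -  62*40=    - 2480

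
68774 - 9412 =59362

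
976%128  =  80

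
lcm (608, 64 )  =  1216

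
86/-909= - 86/909=- 0.09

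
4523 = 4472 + 51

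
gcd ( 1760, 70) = 10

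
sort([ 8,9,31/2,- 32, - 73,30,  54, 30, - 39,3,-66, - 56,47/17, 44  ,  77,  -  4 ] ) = [ - 73,  -  66,-56, - 39,  -  32, - 4, 47/17, 3, 8, 9,31/2,  30,  30,44, 54, 77] 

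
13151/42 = 313 + 5/42  =  313.12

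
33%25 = 8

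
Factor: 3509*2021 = 7091689 =11^2 * 29^1*43^1 * 47^1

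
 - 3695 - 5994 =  - 9689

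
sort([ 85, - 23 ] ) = [ - 23, 85 ]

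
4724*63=297612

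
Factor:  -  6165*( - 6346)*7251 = 2^1*3^3*5^1*19^1*137^1 * 167^1* 2417^1 = 283681525590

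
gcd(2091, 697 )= 697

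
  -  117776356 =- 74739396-43036960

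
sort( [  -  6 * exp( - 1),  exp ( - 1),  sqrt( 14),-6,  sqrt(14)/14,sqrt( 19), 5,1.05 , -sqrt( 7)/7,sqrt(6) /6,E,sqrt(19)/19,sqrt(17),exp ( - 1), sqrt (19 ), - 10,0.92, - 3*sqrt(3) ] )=[ - 10, - 6,  -  3*sqrt (3),-6*exp( - 1),-sqrt( 7)/7,  sqrt( 19) /19,sqrt( 14 )/14 , exp( - 1),exp( - 1 ), sqrt (6)/6 , 0.92,  1.05 , E,  sqrt(14 ) , sqrt(17) , sqrt (19),sqrt (19),5 ]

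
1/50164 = 1/50164 = 0.00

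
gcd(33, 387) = 3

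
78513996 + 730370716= 808884712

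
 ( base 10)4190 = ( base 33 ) 3rw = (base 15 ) 1395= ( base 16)105E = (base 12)2512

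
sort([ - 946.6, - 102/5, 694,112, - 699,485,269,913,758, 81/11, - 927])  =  [ - 946.6,-927,  -  699 , - 102/5 , 81/11, 112, 269 , 485,694, 758,913 ] 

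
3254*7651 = 24896354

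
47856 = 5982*8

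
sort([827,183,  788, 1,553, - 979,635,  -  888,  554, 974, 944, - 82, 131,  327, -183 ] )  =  [- 979, -888, - 183,-82 , 1,131, 183, 327,553, 554,635,788,827 , 944, 974]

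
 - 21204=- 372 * 57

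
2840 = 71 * 40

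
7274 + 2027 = 9301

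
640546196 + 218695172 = 859241368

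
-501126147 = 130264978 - 631391125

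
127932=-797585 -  - 925517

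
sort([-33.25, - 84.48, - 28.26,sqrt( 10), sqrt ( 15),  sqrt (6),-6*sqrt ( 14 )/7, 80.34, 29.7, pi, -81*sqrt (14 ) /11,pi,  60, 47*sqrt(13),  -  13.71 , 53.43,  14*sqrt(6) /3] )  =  [ - 84.48 , - 33.25, - 28.26, - 81 * sqrt( 14) /11,  -  13.71, - 6*sqrt( 14) /7, sqrt(6 ), pi , pi,sqrt( 10 ), sqrt( 15 ), 14*sqrt( 6 ) /3,29.7,53.43,60,  80.34,  47 * sqrt(13 )]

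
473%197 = 79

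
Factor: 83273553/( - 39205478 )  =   - 2^( - 1 ) * 3^2*11^1 * 13^( - 1 )*23^( - 1) *53^( - 1)* 1237^ (-1)*841147^1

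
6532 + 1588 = 8120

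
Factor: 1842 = 2^1*3^1 * 307^1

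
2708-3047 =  - 339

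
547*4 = 2188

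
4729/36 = 4729/36 = 131.36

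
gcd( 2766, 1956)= 6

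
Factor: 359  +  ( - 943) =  - 2^3*73^1 = - 584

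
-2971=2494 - 5465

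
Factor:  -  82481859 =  - 3^2*9164651^1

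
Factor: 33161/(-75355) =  - 5^( - 1) * 7^( - 1 )*2153^( - 1 ) *33161^1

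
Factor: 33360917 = 33360917^1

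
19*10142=192698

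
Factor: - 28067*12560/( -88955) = 2^4* 13^1* 17^1*127^1*157^1*17791^ (-1) = 70504304/17791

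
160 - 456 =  - 296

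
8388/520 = 2097/130 =16.13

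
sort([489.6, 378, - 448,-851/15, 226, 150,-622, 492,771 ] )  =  [ -622,-448, - 851/15,150, 226,378,489.6, 492, 771]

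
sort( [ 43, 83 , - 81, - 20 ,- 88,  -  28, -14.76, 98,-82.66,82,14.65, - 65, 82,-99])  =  [  -  99, - 88, - 82.66, - 81,-65,-28, - 20,  -  14.76,14.65, 43,82,  82, 83, 98 ]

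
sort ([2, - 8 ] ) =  [ - 8,2]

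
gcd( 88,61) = 1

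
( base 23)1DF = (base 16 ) 34B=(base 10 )843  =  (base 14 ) 443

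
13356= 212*63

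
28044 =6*4674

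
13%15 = 13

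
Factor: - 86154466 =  - 2^1 * 1153^1*37361^1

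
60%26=8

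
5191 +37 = 5228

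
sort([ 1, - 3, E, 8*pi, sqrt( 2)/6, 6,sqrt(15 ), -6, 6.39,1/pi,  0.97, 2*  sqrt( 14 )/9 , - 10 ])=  [ - 10 , - 6, - 3, sqrt (2 ) /6,1/pi,2 * sqrt( 14)/9,0.97,1  ,  E,sqrt( 15 ), 6,6.39,8*pi ] 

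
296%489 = 296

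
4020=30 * 134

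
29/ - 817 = -1+788/817 = - 0.04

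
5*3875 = 19375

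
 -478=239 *( - 2)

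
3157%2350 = 807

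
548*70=38360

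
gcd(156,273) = 39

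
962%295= 77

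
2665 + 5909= 8574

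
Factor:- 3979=  -  23^1*173^1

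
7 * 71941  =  503587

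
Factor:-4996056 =-2^3*3^1*13^1 * 67^1*239^1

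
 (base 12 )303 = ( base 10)435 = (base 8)663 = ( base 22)jh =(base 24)i3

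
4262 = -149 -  - 4411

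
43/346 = 43/346 = 0.12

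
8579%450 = 29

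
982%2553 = 982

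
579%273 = 33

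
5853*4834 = 28293402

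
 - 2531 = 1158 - 3689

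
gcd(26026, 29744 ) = 3718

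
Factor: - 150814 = - 2^1*75407^1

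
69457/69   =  1006 + 43/69 = 1006.62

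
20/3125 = 4/625 = 0.01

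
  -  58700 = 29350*( - 2) 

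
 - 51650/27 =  - 51650/27 =-1912.96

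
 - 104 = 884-988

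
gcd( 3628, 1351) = 1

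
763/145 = 5 + 38/145 = 5.26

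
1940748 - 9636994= - 7696246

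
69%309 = 69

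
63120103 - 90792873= -27672770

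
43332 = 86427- 43095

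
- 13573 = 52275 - 65848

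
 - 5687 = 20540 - 26227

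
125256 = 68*1842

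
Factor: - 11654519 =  - 37^1 * 241^1  *  1307^1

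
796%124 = 52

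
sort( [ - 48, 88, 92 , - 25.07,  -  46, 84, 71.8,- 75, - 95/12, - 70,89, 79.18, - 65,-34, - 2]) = [-75 ,  -  70,-65, - 48, - 46,-34,-25.07, - 95/12,-2,71.8, 79.18, 84,88,89, 92]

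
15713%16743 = 15713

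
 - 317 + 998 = 681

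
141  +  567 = 708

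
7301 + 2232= 9533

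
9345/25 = 373 + 4/5 = 373.80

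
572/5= 572/5 = 114.40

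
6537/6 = 1089 + 1/2= 1089.50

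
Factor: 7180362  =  2^1 * 3^2 * 7^3 * 1163^1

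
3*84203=252609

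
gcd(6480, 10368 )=1296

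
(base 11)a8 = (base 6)314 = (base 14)86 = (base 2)1110110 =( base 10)118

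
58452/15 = 3896 + 4/5 = 3896.80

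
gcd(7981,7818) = 1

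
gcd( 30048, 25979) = 313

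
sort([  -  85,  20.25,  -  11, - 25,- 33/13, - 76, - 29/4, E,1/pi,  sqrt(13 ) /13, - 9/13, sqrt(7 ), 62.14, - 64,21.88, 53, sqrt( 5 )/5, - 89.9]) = [-89.9,-85,-76,-64,  -  25, - 11, -29/4,-33/13 , -9/13 , sqrt( 13)/13, 1/pi, sqrt(5)/5,sqrt (7 ), E, 20.25, 21.88,53, 62.14]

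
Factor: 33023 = 33023^1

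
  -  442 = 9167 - 9609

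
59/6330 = 59/6330 = 0.01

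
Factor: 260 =2^2*5^1*13^1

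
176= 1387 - 1211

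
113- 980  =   - 867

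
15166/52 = 291 + 17/26 = 291.65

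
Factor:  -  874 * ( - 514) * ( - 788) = - 353997968  =  - 2^4 * 19^1*23^1 * 197^1*257^1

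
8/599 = 8/599= 0.01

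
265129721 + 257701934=522831655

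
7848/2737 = 2+2374/2737 = 2.87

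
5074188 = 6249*812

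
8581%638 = 287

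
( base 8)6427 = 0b110100010111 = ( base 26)4on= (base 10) 3351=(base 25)591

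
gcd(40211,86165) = 1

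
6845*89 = 609205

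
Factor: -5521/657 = - 3^( - 2 )*73^( - 1)*5521^1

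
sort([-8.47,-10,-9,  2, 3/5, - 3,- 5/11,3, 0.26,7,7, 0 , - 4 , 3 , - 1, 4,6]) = [ - 10 , -9, - 8.47, - 4  , - 3, -1, - 5/11, 0,0.26, 3/5 , 2,3, 3 , 4,6, 7,7]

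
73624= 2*36812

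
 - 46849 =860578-907427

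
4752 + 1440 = 6192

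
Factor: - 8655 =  - 3^1 * 5^1*577^1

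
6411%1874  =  789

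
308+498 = 806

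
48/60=4/5  =  0.80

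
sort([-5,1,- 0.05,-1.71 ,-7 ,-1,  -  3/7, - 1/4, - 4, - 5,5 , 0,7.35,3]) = [-7, - 5  , - 5,-4, - 1.71, -1, - 3/7,-1/4, - 0.05,0,1, 3, 5, 7.35]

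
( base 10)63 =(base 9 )70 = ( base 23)2H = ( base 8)77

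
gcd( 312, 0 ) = 312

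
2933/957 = 3 + 62/957 = 3.06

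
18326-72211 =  - 53885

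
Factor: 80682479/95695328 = 2^(-5) * 1297^1*1493^( - 1) *2003^( - 1)*62207^1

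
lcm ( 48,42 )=336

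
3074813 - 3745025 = -670212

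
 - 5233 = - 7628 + 2395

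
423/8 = 423/8 = 52.88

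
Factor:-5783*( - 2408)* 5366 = 2^4*7^1*43^1*2683^1*5783^1 = 74724039824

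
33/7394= 33/7394 = 0.00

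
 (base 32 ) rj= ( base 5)12013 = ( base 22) 1i3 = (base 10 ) 883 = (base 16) 373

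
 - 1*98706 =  - 98706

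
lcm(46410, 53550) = 696150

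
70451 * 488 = 34380088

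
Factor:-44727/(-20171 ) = 51/23 = 3^1  *17^1*23^( - 1 ) 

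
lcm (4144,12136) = 169904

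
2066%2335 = 2066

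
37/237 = 37/237 =0.16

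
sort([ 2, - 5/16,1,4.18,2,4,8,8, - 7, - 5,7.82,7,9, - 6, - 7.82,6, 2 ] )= [-7.82, - 7, - 6, - 5, - 5/16, 1,2, 2,2,4 , 4.18,  6,7,7.82, 8 , 8,9] 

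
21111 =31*681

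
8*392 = 3136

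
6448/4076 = 1612/1019 = 1.58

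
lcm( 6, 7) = 42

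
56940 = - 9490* ( - 6 )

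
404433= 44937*9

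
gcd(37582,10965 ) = 43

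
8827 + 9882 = 18709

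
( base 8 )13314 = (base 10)5836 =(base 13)286C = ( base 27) 804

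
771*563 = 434073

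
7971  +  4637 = 12608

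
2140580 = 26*82330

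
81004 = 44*1841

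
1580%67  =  39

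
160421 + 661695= 822116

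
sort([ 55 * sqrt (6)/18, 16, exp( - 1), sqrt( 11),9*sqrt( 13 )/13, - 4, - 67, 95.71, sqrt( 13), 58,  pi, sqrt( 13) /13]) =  [ - 67, - 4 , sqrt( 13 )/13, exp(-1 ), 9 * sqrt(13)/13,pi,sqrt(11), sqrt( 13), 55*sqrt(6)/18, 16, 58, 95.71 ] 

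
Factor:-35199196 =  - 2^2*61^1*144259^1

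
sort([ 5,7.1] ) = [ 5, 7.1 ] 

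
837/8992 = 837/8992 = 0.09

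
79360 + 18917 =98277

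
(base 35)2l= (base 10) 91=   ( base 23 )3M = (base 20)4b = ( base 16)5B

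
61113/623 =98 + 59/623 = 98.09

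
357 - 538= - 181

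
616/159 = 3 + 139/159 = 3.87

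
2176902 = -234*( - 9303 ) 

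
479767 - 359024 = 120743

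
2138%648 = 194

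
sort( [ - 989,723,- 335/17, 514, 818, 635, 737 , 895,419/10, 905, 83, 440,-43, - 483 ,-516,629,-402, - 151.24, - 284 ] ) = [-989, - 516,-483, - 402,-284,-151.24, - 43, -335/17,419/10,83, 440,514,629,635,723 , 737,818,895,905] 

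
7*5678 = 39746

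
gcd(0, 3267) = 3267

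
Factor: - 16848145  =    -  5^1*  89^1 * 37861^1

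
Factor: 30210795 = 3^2*5^1 * 53^2*239^1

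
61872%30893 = 86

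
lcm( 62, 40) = 1240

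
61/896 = 61/896 = 0.07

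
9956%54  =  20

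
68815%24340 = 20135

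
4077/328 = 12 + 141/328 = 12.43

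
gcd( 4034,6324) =2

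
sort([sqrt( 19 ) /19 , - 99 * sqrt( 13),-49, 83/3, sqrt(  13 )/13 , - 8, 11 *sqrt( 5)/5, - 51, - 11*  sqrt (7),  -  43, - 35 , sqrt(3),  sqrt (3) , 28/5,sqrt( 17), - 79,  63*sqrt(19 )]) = [ - 99*sqrt( 13) ,-79, - 51, - 49,- 43, - 35, - 11*sqrt(7), - 8, sqrt( 19) /19, sqrt(13 )/13, sqrt( 3 ), sqrt( 3),sqrt ( 17) , 11*sqrt(5) /5, 28/5,83/3, 63*sqrt (19) ]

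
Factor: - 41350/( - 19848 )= 25/12 = 2^(-2)*3^( - 1)*5^2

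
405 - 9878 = -9473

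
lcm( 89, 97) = 8633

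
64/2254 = 32/1127 = 0.03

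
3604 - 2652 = 952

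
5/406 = 5/406=   0.01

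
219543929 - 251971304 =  - 32427375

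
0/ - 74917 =0/1=-0.00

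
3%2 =1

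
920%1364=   920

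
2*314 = 628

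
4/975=4/975 = 0.00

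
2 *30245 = 60490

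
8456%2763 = 167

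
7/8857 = 7/8857 = 0.00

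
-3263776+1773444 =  - 1490332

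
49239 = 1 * 49239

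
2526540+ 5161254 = 7687794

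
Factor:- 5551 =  - 7^1*13^1*61^1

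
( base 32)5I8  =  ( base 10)5704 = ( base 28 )77K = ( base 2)1011001001000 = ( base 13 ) 279a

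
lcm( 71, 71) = 71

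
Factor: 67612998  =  2^1*3^1*11268833^1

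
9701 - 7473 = 2228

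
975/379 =975/379 = 2.57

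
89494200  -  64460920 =25033280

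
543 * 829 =450147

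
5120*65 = 332800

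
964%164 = 144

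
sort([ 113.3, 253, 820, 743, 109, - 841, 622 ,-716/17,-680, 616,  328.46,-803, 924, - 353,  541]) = [ - 841, - 803, - 680, - 353  , - 716/17 , 109 , 113.3,253,  328.46, 541,616,622 , 743,  820, 924] 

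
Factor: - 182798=  -  2^1*7^1  *11^1 * 1187^1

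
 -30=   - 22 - 8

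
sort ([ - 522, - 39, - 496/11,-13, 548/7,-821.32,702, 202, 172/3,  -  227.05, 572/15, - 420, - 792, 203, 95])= [ - 821.32, - 792,- 522, - 420, -227.05, - 496/11, - 39, - 13, 572/15, 172/3, 548/7, 95, 202, 203, 702 ] 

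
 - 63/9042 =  - 1 + 2993/3014 = -0.01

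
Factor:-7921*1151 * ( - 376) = 2^3*47^1*89^2*1151^1 = 3428018696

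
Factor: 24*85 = 2^3*3^1 *5^1*17^1 = 2040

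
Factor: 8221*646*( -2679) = - 14227542114 = -2^1*3^1*17^1*19^2*47^1*8221^1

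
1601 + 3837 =5438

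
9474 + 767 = 10241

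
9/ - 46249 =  - 9/46249 = - 0.00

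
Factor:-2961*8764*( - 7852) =2^4*3^2 * 7^2*13^1*47^1*151^1*313^1 = 203761001808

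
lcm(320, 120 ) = 960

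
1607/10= 1607/10 = 160.70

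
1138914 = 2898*393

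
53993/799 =67 + 460/799 = 67.58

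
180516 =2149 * 84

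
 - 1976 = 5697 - 7673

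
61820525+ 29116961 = 90937486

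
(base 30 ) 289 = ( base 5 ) 31144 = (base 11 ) 15A3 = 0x801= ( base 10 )2049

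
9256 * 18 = 166608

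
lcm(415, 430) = 35690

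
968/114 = 484/57 = 8.49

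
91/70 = 1 + 3/10 = 1.30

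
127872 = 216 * 592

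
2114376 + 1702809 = 3817185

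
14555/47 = 309 + 32/47 = 309.68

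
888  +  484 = 1372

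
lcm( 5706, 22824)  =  22824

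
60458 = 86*703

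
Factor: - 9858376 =- 2^3 *11^1*29^1*3863^1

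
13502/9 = 13502/9 = 1500.22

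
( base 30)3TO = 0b111000001010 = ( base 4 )320022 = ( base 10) 3594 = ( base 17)C77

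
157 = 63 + 94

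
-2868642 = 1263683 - 4132325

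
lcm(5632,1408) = 5632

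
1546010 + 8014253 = 9560263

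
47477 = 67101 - 19624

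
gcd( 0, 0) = 0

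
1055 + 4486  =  5541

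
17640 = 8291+9349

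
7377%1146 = 501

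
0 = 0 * 430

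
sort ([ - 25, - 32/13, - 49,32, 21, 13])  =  [ - 49 , - 25 ,- 32/13, 13, 21,32]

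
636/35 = 18+6/35= 18.17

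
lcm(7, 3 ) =21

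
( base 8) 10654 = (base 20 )b64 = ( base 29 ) 5b0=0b1000110101100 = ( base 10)4524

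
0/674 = 0 = 0.00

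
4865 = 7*695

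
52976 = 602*88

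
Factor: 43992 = 2^3*3^2* 13^1*47^1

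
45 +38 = 83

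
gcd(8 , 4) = 4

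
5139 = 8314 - 3175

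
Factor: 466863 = 3^1*155621^1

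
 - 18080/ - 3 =18080/3  =  6026.67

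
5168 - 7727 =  - 2559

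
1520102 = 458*3319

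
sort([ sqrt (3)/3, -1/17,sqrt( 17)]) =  [- 1/17,sqrt( 3)/3, sqrt( 17)]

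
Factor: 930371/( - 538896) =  - 2^( - 4)*3^ (-1 )*13^1*59^1*103^( -1)*109^ (-1 ) * 1213^1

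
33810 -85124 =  -51314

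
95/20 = 19/4=4.75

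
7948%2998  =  1952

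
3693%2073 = 1620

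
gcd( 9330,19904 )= 622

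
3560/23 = 3560/23= 154.78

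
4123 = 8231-4108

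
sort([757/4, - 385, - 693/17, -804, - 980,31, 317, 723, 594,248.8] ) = [-980 ,  -  804,-385,  -  693/17,  31, 757/4 , 248.8, 317 , 594, 723] 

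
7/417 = 7/417 =0.02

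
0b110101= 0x35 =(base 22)29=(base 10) 53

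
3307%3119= 188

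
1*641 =641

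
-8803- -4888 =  - 3915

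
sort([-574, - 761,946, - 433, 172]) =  [ - 761, - 574, - 433,172, 946 ] 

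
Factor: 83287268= 2^2*89^1* 179^1*1307^1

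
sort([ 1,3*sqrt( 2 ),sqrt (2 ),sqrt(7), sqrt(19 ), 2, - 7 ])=[  -  7,1,sqrt( 2 ),  2,sqrt(7),3*sqrt( 2 ),sqrt(19) ]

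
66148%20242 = 5422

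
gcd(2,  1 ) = 1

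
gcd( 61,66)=1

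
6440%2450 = 1540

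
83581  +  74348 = 157929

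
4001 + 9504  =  13505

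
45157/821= 45157/821 = 55.00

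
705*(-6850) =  - 4829250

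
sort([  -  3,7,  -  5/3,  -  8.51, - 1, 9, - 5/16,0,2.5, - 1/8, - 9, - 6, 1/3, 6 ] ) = [ - 9,-8.51, - 6, - 3,-5/3,- 1, - 5/16,- 1/8, 0, 1/3, 2.5, 6, 7, 9] 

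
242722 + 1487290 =1730012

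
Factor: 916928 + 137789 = 1054717 =1054717^1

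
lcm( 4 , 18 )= 36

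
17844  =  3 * 5948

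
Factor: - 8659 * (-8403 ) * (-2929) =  - 213118659033= - 3^1*7^1*29^1 * 101^1  *  1237^1*2801^1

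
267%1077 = 267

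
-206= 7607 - 7813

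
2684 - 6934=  - 4250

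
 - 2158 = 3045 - 5203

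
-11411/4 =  - 2853 + 1/4 = -2852.75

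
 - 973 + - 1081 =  - 2054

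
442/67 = 6 + 40/67 = 6.60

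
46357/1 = 46357= 46357.00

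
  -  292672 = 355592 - 648264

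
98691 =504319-405628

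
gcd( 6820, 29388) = 124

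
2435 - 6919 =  - 4484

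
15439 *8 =123512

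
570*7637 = 4353090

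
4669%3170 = 1499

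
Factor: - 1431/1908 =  - 3/4 = - 2^( - 2) * 3^1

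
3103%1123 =857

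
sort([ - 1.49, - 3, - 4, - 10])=[ -10, - 4, - 3,-1.49 ]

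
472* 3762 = 1775664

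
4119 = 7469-3350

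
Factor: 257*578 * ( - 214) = -31788844 = -2^2*17^2*107^1*257^1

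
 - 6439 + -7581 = - 14020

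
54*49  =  2646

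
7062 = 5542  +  1520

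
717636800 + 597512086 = 1315148886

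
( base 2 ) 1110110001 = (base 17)34A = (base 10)945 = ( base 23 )1i2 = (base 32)th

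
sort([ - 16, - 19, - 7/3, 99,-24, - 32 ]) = [ -32,-24,  -  19, - 16, - 7/3 , 99] 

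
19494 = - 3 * ( - 6498) 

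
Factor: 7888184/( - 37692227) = -2^3*986023^1*37692227^( - 1)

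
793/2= 396+ 1/2 = 396.50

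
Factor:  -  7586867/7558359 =-3^( - 1)*2519453^( - 1)*7586867^1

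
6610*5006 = 33089660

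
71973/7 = 10281 + 6/7 = 10281.86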